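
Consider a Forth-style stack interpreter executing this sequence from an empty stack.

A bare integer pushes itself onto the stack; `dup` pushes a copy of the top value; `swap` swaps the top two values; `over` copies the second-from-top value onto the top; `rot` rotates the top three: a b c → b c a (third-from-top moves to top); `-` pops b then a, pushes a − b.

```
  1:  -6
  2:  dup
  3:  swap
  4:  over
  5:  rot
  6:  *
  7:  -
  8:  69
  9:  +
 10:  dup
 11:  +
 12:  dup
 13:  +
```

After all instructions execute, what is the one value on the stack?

-6   : [-6]
dup  : [-6, -6]
swap : [-6, -6]
over : [-6, -6, -6]
rot  : [-6, -6, -6]
*    : [-6, 36]
-    : [-42]
69   : [-42, 69]
+    : [27]
dup  : [27, 27]
+    : [54]
dup  : [54, 54]
+    : [108]

108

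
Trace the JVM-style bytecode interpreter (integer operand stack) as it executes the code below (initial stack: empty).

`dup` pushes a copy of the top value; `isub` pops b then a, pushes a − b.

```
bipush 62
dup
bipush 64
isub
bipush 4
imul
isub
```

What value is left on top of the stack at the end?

bipush 62 → 62
dup       → 62 62
bipush 64 → 62 62 64
isub      → 62 -2
bipush 4  → 62 -2 4
imul      → 62 -8
isub      → 70

70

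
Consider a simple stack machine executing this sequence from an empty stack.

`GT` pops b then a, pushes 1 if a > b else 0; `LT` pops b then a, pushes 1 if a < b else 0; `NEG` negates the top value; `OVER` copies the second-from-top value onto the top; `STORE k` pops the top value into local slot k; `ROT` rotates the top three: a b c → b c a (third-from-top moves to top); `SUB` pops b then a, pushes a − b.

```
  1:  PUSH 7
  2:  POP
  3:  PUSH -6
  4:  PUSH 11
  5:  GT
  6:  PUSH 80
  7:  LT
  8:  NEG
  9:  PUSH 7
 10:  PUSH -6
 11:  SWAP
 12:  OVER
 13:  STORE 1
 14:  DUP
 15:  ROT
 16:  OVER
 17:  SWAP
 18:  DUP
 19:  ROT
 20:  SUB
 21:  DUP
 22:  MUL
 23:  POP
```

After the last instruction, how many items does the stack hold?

PUSH 7  → [7]
POP     → []
PUSH -6 → [-6]
PUSH 11 → [-6, 11]
GT      → [0]
PUSH 80 → [0, 80]
LT      → [1]
NEG     → [-1]
PUSH 7  → [-1, 7]
PUSH -6 → [-1, 7, -6]
SWAP    → [-1, -6, 7]
OVER    → [-1, -6, 7, -6]
STORE 1 → [-1, -6, 7]
DUP     → [-1, -6, 7, 7]
ROT     → [-1, 7, 7, -6]
OVER    → [-1, 7, 7, -6, 7]
SWAP    → [-1, 7, 7, 7, -6]
DUP     → [-1, 7, 7, 7, -6, -6]
ROT     → [-1, 7, 7, -6, -6, 7]
SUB     → [-1, 7, 7, -6, -13]
DUP     → [-1, 7, 7, -6, -13, -13]
MUL     → [-1, 7, 7, -6, 169]
POP     → [-1, 7, 7, -6]

4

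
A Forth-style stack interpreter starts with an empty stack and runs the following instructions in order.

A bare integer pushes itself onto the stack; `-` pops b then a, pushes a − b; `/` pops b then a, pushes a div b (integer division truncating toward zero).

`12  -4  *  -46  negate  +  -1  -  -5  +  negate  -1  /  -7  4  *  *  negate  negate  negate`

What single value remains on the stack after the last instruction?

-168

12     -> [12]
-4     -> [12, -4]
*      -> [-48]
-46    -> [-48, -46]
negate -> [-48, 46]
+      -> [-2]
-1     -> [-2, -1]
-      -> [-1]
-5     -> [-1, -5]
+      -> [-6]
negate -> [6]
-1     -> [6, -1]
/      -> [-6]
-7     -> [-6, -7]
4      -> [-6, -7, 4]
*      -> [-6, -28]
*      -> [168]
negate -> [-168]
negate -> [168]
negate -> [-168]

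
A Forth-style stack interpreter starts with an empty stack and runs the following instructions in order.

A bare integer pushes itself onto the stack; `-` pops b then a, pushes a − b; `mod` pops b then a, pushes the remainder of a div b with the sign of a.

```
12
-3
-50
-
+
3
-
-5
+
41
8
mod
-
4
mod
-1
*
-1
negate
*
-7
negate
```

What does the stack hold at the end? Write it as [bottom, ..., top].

[-2, 7]

12      12
-3      12 -3
-50     12 -3 -50
-       12 47
+       59
3       59 3
-       56
-5      56 -5
+       51
41      51 41
8       51 41 8
mod     51 1
-       50
4       50 4
mod     2
-1      2 -1
*       -2
-1      -2 -1
negate  -2 1
*       -2
-7      -2 -7
negate  -2 7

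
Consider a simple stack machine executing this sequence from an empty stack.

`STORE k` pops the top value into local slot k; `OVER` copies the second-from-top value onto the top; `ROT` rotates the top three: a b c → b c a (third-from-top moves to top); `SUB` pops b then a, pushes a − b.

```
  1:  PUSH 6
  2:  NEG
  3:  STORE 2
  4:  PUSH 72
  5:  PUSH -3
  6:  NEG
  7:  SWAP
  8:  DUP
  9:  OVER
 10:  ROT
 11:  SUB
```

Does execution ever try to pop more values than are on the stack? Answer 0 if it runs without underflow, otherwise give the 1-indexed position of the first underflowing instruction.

PUSH 6  : 6
NEG     : -6
STORE 2 : (empty)
PUSH 72 : 72
PUSH -3 : 72 -3
NEG     : 72 3
SWAP    : 3 72
DUP     : 3 72 72
OVER    : 3 72 72 72
ROT     : 3 72 72 72
SUB     : 3 72 0

0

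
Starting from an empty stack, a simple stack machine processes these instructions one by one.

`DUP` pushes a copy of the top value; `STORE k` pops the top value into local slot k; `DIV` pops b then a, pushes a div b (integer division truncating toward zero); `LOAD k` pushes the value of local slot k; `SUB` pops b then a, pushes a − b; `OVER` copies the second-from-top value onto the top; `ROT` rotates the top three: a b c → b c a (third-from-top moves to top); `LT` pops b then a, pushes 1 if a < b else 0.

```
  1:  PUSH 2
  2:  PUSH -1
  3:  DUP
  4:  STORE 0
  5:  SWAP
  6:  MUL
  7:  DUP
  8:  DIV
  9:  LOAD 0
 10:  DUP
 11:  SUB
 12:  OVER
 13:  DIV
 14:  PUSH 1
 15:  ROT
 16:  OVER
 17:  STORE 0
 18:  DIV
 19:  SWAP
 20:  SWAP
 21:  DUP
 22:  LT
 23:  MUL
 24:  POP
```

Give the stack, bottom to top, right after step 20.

PUSH 2  : 2
PUSH -1 : 2 -1
DUP     : 2 -1 -1
STORE 0 : 2 -1
SWAP    : -1 2
MUL     : -2
DUP     : -2 -2
DIV     : 1
LOAD 0  : 1 -1
DUP     : 1 -1 -1
SUB     : 1 0
OVER    : 1 0 1
DIV     : 1 0
PUSH 1  : 1 0 1
ROT     : 0 1 1
OVER    : 0 1 1 1
STORE 0 : 0 1 1
DIV     : 0 1
SWAP    : 1 0
SWAP    : 0 1

[0, 1]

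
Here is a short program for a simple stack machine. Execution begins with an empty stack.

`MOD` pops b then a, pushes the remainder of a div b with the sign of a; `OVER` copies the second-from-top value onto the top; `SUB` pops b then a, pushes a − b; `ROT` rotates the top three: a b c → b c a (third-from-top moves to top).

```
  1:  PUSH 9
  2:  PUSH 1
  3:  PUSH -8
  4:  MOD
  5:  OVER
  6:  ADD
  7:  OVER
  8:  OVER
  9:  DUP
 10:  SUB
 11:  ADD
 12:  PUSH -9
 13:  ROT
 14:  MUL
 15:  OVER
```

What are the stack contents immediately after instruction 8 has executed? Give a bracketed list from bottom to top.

[9, 10, 9, 10]

PUSH 9   9
PUSH 1   9 1
PUSH -8  9 1 -8
MOD      9 1
OVER     9 1 9
ADD      9 10
OVER     9 10 9
OVER     9 10 9 10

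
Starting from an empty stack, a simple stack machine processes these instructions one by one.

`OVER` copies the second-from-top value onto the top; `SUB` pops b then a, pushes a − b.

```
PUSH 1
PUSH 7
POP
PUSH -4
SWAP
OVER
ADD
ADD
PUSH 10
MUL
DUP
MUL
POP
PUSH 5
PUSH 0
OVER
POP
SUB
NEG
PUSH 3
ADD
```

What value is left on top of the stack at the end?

PUSH 1   [1]
PUSH 7   [1, 7]
POP      [1]
PUSH -4  [1, -4]
SWAP     [-4, 1]
OVER     [-4, 1, -4]
ADD      [-4, -3]
ADD      [-7]
PUSH 10  [-7, 10]
MUL      [-70]
DUP      [-70, -70]
MUL      [4900]
POP      []
PUSH 5   [5]
PUSH 0   [5, 0]
OVER     [5, 0, 5]
POP      [5, 0]
SUB      [5]
NEG      [-5]
PUSH 3   [-5, 3]
ADD      [-2]

-2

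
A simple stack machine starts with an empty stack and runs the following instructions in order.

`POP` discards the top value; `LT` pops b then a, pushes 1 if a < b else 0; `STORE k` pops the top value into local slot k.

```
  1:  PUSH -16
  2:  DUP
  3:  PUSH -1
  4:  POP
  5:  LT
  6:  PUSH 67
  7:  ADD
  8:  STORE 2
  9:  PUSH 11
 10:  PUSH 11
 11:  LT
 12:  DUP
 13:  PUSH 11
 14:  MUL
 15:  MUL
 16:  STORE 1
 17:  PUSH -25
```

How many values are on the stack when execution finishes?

PUSH -16 : -16
DUP      : -16 -16
PUSH -1  : -16 -16 -1
POP      : -16 -16
LT       : 0
PUSH 67  : 0 67
ADD      : 67
STORE 2  : (empty)
PUSH 11  : 11
PUSH 11  : 11 11
LT       : 0
DUP      : 0 0
PUSH 11  : 0 0 11
MUL      : 0 0
MUL      : 0
STORE 1  : (empty)
PUSH -25 : -25

1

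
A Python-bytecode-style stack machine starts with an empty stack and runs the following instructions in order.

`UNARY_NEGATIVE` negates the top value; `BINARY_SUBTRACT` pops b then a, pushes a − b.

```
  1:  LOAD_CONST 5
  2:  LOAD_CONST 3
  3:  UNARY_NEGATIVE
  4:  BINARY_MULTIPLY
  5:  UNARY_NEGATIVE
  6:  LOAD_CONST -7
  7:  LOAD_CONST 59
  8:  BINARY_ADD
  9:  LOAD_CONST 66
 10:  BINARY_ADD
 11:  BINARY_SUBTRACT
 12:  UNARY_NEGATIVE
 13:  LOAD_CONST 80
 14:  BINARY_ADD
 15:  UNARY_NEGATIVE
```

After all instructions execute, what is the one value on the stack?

-183

LOAD_CONST 5    : [5]
LOAD_CONST 3    : [5, 3]
UNARY_NEGATIVE  : [5, -3]
BINARY_MULTIPLY : [-15]
UNARY_NEGATIVE  : [15]
LOAD_CONST -7   : [15, -7]
LOAD_CONST 59   : [15, -7, 59]
BINARY_ADD      : [15, 52]
LOAD_CONST 66   : [15, 52, 66]
BINARY_ADD      : [15, 118]
BINARY_SUBTRACT : [-103]
UNARY_NEGATIVE  : [103]
LOAD_CONST 80   : [103, 80]
BINARY_ADD      : [183]
UNARY_NEGATIVE  : [-183]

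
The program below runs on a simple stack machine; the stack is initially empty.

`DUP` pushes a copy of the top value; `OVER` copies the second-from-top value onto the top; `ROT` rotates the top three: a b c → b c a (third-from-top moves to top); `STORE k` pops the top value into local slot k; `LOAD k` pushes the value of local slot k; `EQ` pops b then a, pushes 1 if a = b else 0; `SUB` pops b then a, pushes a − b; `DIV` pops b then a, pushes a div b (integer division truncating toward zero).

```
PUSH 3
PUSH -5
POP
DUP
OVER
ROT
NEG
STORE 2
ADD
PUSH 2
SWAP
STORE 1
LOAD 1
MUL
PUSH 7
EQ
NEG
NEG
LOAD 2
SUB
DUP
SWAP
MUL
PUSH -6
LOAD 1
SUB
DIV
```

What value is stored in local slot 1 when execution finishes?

6

PUSH 3  -> [3]
PUSH -5 -> [3, -5]
POP     -> [3]
DUP     -> [3, 3]
OVER    -> [3, 3, 3]
ROT     -> [3, 3, 3]
NEG     -> [3, 3, -3]
STORE 2 -> [3, 3]
ADD     -> [6]
PUSH 2  -> [6, 2]
SWAP    -> [2, 6]
STORE 1 -> [2]
LOAD 1  -> [2, 6]
MUL     -> [12]
PUSH 7  -> [12, 7]
EQ      -> [0]
NEG     -> [0]
NEG     -> [0]
LOAD 2  -> [0, -3]
SUB     -> [3]
DUP     -> [3, 3]
SWAP    -> [3, 3]
MUL     -> [9]
PUSH -6 -> [9, -6]
LOAD 1  -> [9, -6, 6]
SUB     -> [9, -12]
DIV     -> [0]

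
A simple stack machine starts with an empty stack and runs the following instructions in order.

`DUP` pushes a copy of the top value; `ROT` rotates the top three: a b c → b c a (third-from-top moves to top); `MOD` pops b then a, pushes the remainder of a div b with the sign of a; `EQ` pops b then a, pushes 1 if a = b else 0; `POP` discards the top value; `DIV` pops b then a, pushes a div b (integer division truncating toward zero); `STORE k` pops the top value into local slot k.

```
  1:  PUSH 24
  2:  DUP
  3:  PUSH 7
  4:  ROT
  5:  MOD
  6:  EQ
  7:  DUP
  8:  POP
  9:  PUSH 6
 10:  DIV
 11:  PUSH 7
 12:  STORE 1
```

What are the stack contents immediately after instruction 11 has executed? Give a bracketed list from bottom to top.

[0, 7]

PUSH 24  24
DUP      24 24
PUSH 7   24 24 7
ROT      24 7 24
MOD      24 7
EQ       0
DUP      0 0
POP      0
PUSH 6   0 6
DIV      0
PUSH 7   0 7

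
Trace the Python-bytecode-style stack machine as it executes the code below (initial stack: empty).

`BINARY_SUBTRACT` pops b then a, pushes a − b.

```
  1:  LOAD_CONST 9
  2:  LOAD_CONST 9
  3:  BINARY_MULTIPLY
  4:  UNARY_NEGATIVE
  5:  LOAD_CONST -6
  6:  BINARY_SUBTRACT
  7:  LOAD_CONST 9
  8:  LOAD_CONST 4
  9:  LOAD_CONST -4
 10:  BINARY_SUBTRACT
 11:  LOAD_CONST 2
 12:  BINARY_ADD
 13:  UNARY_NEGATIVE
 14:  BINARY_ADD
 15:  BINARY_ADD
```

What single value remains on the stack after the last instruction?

LOAD_CONST 9     [9]
LOAD_CONST 9     [9, 9]
BINARY_MULTIPLY  [81]
UNARY_NEGATIVE   [-81]
LOAD_CONST -6    [-81, -6]
BINARY_SUBTRACT  [-75]
LOAD_CONST 9     [-75, 9]
LOAD_CONST 4     [-75, 9, 4]
LOAD_CONST -4    [-75, 9, 4, -4]
BINARY_SUBTRACT  [-75, 9, 8]
LOAD_CONST 2     [-75, 9, 8, 2]
BINARY_ADD       [-75, 9, 10]
UNARY_NEGATIVE   [-75, 9, -10]
BINARY_ADD       [-75, -1]
BINARY_ADD       [-76]

-76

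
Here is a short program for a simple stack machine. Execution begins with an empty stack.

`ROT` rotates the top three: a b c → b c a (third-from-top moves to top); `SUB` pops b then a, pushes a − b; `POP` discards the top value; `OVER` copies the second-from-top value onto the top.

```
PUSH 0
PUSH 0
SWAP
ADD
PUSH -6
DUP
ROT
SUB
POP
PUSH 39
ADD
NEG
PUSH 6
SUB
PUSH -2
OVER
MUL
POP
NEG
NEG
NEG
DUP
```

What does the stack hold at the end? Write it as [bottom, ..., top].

PUSH 0  -> 0
PUSH 0  -> 0 0
SWAP    -> 0 0
ADD     -> 0
PUSH -6 -> 0 -6
DUP     -> 0 -6 -6
ROT     -> -6 -6 0
SUB     -> -6 -6
POP     -> -6
PUSH 39 -> -6 39
ADD     -> 33
NEG     -> -33
PUSH 6  -> -33 6
SUB     -> -39
PUSH -2 -> -39 -2
OVER    -> -39 -2 -39
MUL     -> -39 78
POP     -> -39
NEG     -> 39
NEG     -> -39
NEG     -> 39
DUP     -> 39 39

[39, 39]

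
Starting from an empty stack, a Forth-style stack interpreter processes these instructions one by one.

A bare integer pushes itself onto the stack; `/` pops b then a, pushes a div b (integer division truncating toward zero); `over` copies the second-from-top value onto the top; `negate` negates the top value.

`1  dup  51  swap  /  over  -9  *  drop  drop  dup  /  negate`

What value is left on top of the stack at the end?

1      → 1
dup    → 1 1
51     → 1 1 51
swap   → 1 51 1
/      → 1 51
over   → 1 51 1
-9     → 1 51 1 -9
*      → 1 51 -9
drop   → 1 51
drop   → 1
dup    → 1 1
/      → 1
negate → -1

-1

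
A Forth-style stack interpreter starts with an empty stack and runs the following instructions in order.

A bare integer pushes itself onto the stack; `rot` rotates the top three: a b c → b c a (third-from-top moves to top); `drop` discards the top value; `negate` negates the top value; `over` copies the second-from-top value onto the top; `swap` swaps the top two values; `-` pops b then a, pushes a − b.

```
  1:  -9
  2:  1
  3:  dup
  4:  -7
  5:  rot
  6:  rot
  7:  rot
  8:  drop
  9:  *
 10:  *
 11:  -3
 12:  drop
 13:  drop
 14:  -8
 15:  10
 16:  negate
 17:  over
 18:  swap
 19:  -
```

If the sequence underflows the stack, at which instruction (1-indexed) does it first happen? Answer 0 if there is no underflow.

-9     -> [-9]
1      -> [-9, 1]
dup    -> [-9, 1, 1]
-7     -> [-9, 1, 1, -7]
rot    -> [-9, 1, -7, 1]
rot    -> [-9, -7, 1, 1]
rot    -> [-9, 1, 1, -7]
drop   -> [-9, 1, 1]
*      -> [-9, 1]
*      -> [-9]
-3     -> [-9, -3]
drop   -> [-9]
drop   -> []
-8     -> [-8]
10     -> [-8, 10]
negate -> [-8, -10]
over   -> [-8, -10, -8]
swap   -> [-8, -8, -10]
-      -> [-8, 2]

0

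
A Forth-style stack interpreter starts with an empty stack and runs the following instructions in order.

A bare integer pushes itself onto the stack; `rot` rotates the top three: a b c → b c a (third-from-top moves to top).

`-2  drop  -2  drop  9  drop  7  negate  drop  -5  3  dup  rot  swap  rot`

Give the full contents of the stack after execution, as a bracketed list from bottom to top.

[-5, 3, 3]

-2     : [-2]
drop   : []
-2     : [-2]
drop   : []
9      : [9]
drop   : []
7      : [7]
negate : [-7]
drop   : []
-5     : [-5]
3      : [-5, 3]
dup    : [-5, 3, 3]
rot    : [3, 3, -5]
swap   : [3, -5, 3]
rot    : [-5, 3, 3]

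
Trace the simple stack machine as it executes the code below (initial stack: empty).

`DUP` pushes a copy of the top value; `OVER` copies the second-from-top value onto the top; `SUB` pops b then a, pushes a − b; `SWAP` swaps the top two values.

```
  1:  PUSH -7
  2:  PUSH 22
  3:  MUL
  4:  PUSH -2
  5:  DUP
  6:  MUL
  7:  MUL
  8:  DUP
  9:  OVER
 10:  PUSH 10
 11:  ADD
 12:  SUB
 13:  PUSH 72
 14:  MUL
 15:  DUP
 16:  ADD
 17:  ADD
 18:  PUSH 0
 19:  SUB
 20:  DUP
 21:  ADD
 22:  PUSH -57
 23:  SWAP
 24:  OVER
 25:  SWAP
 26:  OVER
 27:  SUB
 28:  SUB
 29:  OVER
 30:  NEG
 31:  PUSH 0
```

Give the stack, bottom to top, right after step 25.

[-57, -57, -4112]

PUSH -7  : [-7]
PUSH 22  : [-7, 22]
MUL      : [-154]
PUSH -2  : [-154, -2]
DUP      : [-154, -2, -2]
MUL      : [-154, 4]
MUL      : [-616]
DUP      : [-616, -616]
OVER     : [-616, -616, -616]
PUSH 10  : [-616, -616, -616, 10]
ADD      : [-616, -616, -606]
SUB      : [-616, -10]
PUSH 72  : [-616, -10, 72]
MUL      : [-616, -720]
DUP      : [-616, -720, -720]
ADD      : [-616, -1440]
ADD      : [-2056]
PUSH 0   : [-2056, 0]
SUB      : [-2056]
DUP      : [-2056, -2056]
ADD      : [-4112]
PUSH -57 : [-4112, -57]
SWAP     : [-57, -4112]
OVER     : [-57, -4112, -57]
SWAP     : [-57, -57, -4112]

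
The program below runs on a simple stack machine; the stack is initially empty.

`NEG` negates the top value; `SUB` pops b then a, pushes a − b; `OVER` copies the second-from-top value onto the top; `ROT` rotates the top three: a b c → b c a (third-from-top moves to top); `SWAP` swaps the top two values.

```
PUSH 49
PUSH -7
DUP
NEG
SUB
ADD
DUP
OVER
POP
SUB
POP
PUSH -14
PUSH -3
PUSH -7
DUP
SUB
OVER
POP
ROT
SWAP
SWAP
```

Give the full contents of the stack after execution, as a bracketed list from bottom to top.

PUSH 49   49
PUSH -7   49 -7
DUP       49 -7 -7
NEG       49 -7 7
SUB       49 -14
ADD       35
DUP       35 35
OVER      35 35 35
POP       35 35
SUB       0
POP       (empty)
PUSH -14  -14
PUSH -3   -14 -3
PUSH -7   -14 -3 -7
DUP       -14 -3 -7 -7
SUB       -14 -3 0
OVER      -14 -3 0 -3
POP       -14 -3 0
ROT       -3 0 -14
SWAP      -3 -14 0
SWAP      -3 0 -14

[-3, 0, -14]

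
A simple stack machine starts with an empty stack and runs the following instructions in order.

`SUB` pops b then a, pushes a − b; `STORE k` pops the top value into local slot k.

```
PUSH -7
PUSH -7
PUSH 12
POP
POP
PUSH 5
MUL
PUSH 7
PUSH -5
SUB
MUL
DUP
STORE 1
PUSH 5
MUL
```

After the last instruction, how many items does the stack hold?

1

PUSH -7 -> [-7]
PUSH -7 -> [-7, -7]
PUSH 12 -> [-7, -7, 12]
POP     -> [-7, -7]
POP     -> [-7]
PUSH 5  -> [-7, 5]
MUL     -> [-35]
PUSH 7  -> [-35, 7]
PUSH -5 -> [-35, 7, -5]
SUB     -> [-35, 12]
MUL     -> [-420]
DUP     -> [-420, -420]
STORE 1 -> [-420]
PUSH 5  -> [-420, 5]
MUL     -> [-2100]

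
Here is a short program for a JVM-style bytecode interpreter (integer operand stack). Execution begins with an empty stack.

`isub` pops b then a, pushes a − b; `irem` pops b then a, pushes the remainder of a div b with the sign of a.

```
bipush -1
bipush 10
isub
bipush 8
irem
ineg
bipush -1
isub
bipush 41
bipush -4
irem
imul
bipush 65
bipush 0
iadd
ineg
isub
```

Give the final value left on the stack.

bipush -1 : [-1]
bipush 10 : [-1, 10]
isub      : [-11]
bipush 8  : [-11, 8]
irem      : [-3]
ineg      : [3]
bipush -1 : [3, -1]
isub      : [4]
bipush 41 : [4, 41]
bipush -4 : [4, 41, -4]
irem      : [4, 1]
imul      : [4]
bipush 65 : [4, 65]
bipush 0  : [4, 65, 0]
iadd      : [4, 65]
ineg      : [4, -65]
isub      : [69]

69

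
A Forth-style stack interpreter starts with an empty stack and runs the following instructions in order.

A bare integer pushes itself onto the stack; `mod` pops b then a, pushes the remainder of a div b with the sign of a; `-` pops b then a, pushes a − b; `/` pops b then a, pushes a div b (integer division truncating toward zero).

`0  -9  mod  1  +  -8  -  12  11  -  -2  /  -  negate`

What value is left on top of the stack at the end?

0      : [0]
-9     : [0, -9]
mod    : [0]
1      : [0, 1]
+      : [1]
-8     : [1, -8]
-      : [9]
12     : [9, 12]
11     : [9, 12, 11]
-      : [9, 1]
-2     : [9, 1, -2]
/      : [9, 0]
-      : [9]
negate : [-9]

-9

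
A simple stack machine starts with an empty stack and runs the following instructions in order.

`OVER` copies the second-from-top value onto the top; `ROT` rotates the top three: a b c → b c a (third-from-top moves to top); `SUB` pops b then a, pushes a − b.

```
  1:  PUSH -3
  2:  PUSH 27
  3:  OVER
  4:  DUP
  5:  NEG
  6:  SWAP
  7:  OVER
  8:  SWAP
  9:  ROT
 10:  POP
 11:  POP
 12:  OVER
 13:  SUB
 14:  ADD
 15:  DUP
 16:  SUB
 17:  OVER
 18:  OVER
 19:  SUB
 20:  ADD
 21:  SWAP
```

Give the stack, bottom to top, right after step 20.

PUSH -3 -> -3
PUSH 27 -> -3 27
OVER    -> -3 27 -3
DUP     -> -3 27 -3 -3
NEG     -> -3 27 -3 3
SWAP    -> -3 27 3 -3
OVER    -> -3 27 3 -3 3
SWAP    -> -3 27 3 3 -3
ROT     -> -3 27 3 -3 3
POP     -> -3 27 3 -3
POP     -> -3 27 3
OVER    -> -3 27 3 27
SUB     -> -3 27 -24
ADD     -> -3 3
DUP     -> -3 3 3
SUB     -> -3 0
OVER    -> -3 0 -3
OVER    -> -3 0 -3 0
SUB     -> -3 0 -3
ADD     -> -3 -3

[-3, -3]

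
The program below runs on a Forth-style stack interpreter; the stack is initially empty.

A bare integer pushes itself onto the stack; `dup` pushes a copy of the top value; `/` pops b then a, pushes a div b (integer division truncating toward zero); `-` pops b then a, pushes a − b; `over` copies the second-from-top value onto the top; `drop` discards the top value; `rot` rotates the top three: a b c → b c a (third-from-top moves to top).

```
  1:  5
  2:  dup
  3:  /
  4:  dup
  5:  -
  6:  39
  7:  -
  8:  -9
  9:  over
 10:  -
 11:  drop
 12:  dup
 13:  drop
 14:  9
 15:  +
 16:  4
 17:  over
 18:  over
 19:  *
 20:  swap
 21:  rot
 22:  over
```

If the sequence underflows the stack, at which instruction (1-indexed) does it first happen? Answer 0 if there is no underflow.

5    : [5]
dup  : [5, 5]
/    : [1]
dup  : [1, 1]
-    : [0]
39   : [0, 39]
-    : [-39]
-9   : [-39, -9]
over : [-39, -9, -39]
-    : [-39, 30]
drop : [-39]
dup  : [-39, -39]
drop : [-39]
9    : [-39, 9]
+    : [-30]
4    : [-30, 4]
over : [-30, 4, -30]
over : [-30, 4, -30, 4]
*    : [-30, 4, -120]
swap : [-30, -120, 4]
rot  : [-120, 4, -30]
over : [-120, 4, -30, 4]

0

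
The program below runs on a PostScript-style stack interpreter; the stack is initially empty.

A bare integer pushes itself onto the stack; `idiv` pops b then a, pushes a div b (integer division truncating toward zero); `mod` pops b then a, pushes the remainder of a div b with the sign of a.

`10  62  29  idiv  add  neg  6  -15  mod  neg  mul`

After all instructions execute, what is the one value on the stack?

72

10   -> [10]
62   -> [10, 62]
29   -> [10, 62, 29]
idiv -> [10, 2]
add  -> [12]
neg  -> [-12]
6    -> [-12, 6]
-15  -> [-12, 6, -15]
mod  -> [-12, 6]
neg  -> [-12, -6]
mul  -> [72]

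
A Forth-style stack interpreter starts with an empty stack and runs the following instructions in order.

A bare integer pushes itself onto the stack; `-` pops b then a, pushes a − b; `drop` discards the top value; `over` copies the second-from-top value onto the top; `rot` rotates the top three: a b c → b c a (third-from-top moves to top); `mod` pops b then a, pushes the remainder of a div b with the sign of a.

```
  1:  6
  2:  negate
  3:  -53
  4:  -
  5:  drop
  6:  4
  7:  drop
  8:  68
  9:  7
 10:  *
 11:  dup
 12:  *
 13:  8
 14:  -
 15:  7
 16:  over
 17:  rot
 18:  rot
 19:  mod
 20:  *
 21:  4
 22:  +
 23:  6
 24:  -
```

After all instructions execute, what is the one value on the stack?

6       [6]
negate  [-6]
-53     [-6, -53]
-       [47]
drop    []
4       [4]
drop    []
68      [68]
7       [68, 7]
*       [476]
dup     [476, 476]
*       [226576]
8       [226576, 8]
-       [226568]
7       [226568, 7]
over    [226568, 7, 226568]
rot     [7, 226568, 226568]
rot     [226568, 226568, 7]
mod     [226568, 6]
*       [1359408]
4       [1359408, 4]
+       [1359412]
6       [1359412, 6]
-       [1359406]

1359406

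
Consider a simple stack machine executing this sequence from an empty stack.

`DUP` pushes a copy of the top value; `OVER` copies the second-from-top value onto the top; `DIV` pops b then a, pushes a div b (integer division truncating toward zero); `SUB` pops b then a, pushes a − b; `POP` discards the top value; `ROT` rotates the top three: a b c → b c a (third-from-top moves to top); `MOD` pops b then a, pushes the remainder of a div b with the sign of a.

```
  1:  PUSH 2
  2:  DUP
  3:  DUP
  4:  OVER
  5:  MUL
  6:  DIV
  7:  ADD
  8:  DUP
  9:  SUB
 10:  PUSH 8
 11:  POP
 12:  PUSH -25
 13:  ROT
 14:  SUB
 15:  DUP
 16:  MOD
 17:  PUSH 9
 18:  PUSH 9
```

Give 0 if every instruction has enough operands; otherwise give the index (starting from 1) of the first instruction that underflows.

PUSH 2   : 2
DUP      : 2 2
DUP      : 2 2 2
OVER     : 2 2 2 2
MUL      : 2 2 4
DIV      : 2 0
ADD      : 2
DUP      : 2 2
SUB      : 0
PUSH 8   : 0 8
POP      : 0
PUSH -25 : 0 -25
ROT  — needs 3 operands, stack has 2 → underflow

13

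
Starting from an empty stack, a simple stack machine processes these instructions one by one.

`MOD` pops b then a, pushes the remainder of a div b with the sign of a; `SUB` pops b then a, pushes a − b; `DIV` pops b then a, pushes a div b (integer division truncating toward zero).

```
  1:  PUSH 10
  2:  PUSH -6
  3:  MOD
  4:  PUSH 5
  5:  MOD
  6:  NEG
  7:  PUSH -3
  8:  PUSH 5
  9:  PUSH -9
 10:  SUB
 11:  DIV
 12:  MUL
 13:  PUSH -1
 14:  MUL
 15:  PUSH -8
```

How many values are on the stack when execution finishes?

2

PUSH 10 : [10]
PUSH -6 : [10, -6]
MOD     : [4]
PUSH 5  : [4, 5]
MOD     : [4]
NEG     : [-4]
PUSH -3 : [-4, -3]
PUSH 5  : [-4, -3, 5]
PUSH -9 : [-4, -3, 5, -9]
SUB     : [-4, -3, 14]
DIV     : [-4, 0]
MUL     : [0]
PUSH -1 : [0, -1]
MUL     : [0]
PUSH -8 : [0, -8]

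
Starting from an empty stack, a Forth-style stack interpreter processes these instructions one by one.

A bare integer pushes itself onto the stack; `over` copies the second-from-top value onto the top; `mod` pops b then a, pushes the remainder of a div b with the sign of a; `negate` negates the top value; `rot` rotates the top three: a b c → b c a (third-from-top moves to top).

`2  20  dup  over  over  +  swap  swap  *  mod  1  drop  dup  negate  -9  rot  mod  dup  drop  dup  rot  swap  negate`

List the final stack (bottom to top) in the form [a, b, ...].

2      : [2]
20     : [2, 20]
dup    : [2, 20, 20]
over   : [2, 20, 20, 20]
over   : [2, 20, 20, 20, 20]
+      : [2, 20, 20, 40]
swap   : [2, 20, 40, 20]
swap   : [2, 20, 20, 40]
*      : [2, 20, 800]
mod    : [2, 20]
1      : [2, 20, 1]
drop   : [2, 20]
dup    : [2, 20, 20]
negate : [2, 20, -20]
-9     : [2, 20, -20, -9]
rot    : [2, -20, -9, 20]
mod    : [2, -20, -9]
dup    : [2, -20, -9, -9]
drop   : [2, -20, -9]
dup    : [2, -20, -9, -9]
rot    : [2, -9, -9, -20]
swap   : [2, -9, -20, -9]
negate : [2, -9, -20, 9]

[2, -9, -20, 9]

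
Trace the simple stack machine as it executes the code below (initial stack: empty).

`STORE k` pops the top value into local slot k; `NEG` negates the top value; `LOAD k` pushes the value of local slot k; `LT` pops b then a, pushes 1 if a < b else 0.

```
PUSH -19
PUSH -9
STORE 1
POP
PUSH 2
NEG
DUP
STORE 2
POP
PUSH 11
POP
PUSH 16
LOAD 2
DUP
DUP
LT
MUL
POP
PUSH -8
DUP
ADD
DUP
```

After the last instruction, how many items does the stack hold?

PUSH -19  [-19]
PUSH -9   [-19, -9]
STORE 1   [-19]
POP       []
PUSH 2    [2]
NEG       [-2]
DUP       [-2, -2]
STORE 2   [-2]
POP       []
PUSH 11   [11]
POP       []
PUSH 16   [16]
LOAD 2    [16, -2]
DUP       [16, -2, -2]
DUP       [16, -2, -2, -2]
LT        [16, -2, 0]
MUL       [16, 0]
POP       [16]
PUSH -8   [16, -8]
DUP       [16, -8, -8]
ADD       [16, -16]
DUP       [16, -16, -16]

3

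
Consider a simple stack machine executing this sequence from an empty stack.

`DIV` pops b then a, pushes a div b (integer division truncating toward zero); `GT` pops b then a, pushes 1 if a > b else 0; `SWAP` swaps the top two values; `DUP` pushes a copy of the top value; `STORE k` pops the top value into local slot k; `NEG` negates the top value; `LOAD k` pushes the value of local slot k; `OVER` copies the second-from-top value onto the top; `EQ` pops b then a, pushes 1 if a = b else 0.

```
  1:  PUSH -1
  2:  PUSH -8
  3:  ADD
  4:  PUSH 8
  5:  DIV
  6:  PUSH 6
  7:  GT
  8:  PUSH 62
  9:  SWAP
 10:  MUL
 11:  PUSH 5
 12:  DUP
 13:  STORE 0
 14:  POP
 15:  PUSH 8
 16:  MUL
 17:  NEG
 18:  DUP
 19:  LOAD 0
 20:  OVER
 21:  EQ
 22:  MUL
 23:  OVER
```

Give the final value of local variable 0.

5

PUSH -1  -1
PUSH -8  -1 -8
ADD      -9
PUSH 8   -9 8
DIV      -1
PUSH 6   -1 6
GT       0
PUSH 62  0 62
SWAP     62 0
MUL      0
PUSH 5   0 5
DUP      0 5 5
STORE 0  0 5
POP      0
PUSH 8   0 8
MUL      0
NEG      0
DUP      0 0
LOAD 0   0 0 5
OVER     0 0 5 0
EQ       0 0 0
MUL      0 0
OVER     0 0 0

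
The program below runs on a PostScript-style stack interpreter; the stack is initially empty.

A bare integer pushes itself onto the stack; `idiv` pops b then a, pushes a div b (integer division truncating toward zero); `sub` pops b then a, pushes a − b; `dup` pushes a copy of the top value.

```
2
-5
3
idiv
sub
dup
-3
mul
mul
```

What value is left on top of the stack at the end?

-27

2    : [2]
-5   : [2, -5]
3    : [2, -5, 3]
idiv : [2, -1]
sub  : [3]
dup  : [3, 3]
-3   : [3, 3, -3]
mul  : [3, -9]
mul  : [-27]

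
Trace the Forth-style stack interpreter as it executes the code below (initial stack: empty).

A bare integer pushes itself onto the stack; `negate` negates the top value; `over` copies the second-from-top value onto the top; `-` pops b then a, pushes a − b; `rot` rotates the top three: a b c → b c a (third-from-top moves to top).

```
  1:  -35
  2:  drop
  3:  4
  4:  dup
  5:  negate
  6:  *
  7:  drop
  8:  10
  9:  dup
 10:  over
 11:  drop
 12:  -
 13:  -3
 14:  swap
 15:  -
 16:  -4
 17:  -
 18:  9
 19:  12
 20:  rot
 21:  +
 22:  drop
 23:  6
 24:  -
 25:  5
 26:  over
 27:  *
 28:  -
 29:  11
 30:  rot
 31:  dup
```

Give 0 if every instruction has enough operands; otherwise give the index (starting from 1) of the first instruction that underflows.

-35    -> [-35]
drop   -> []
4      -> [4]
dup    -> [4, 4]
negate -> [4, -4]
*      -> [-16]
drop   -> []
10     -> [10]
dup    -> [10, 10]
over   -> [10, 10, 10]
drop   -> [10, 10]
-      -> [0]
-3     -> [0, -3]
swap   -> [-3, 0]
-      -> [-3]
-4     -> [-3, -4]
-      -> [1]
9      -> [1, 9]
12     -> [1, 9, 12]
rot    -> [9, 12, 1]
+      -> [9, 13]
drop   -> [9]
6      -> [9, 6]
-      -> [3]
5      -> [3, 5]
over   -> [3, 5, 3]
*      -> [3, 15]
-      -> [-12]
11     -> [-12, 11]
rot  — needs 3 operands, stack has 2 → underflow

30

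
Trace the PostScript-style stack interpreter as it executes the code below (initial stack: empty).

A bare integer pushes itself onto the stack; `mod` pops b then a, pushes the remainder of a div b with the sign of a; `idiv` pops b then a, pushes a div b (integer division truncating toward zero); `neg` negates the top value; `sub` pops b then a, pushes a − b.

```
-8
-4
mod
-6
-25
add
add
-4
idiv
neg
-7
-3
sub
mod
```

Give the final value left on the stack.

-8   -> [-8]
-4   -> [-8, -4]
mod  -> [0]
-6   -> [0, -6]
-25  -> [0, -6, -25]
add  -> [0, -31]
add  -> [-31]
-4   -> [-31, -4]
idiv -> [7]
neg  -> [-7]
-7   -> [-7, -7]
-3   -> [-7, -7, -3]
sub  -> [-7, -4]
mod  -> [-3]

-3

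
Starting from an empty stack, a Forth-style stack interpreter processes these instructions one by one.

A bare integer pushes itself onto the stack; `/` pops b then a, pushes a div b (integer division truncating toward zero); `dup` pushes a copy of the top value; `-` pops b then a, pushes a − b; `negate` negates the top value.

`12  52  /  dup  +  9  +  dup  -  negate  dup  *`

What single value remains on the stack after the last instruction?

12     : 12
52     : 12 52
/      : 0
dup    : 0 0
+      : 0
9      : 0 9
+      : 9
dup    : 9 9
-      : 0
negate : 0
dup    : 0 0
*      : 0

0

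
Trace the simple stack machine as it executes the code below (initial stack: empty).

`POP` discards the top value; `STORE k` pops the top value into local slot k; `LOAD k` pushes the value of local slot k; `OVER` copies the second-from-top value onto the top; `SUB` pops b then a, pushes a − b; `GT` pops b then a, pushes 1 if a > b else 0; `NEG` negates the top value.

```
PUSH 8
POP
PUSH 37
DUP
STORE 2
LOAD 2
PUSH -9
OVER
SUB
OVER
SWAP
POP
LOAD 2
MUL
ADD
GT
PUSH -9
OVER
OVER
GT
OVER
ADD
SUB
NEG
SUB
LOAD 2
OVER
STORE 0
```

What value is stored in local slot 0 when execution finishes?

PUSH 8  → [8]
POP     → []
PUSH 37 → [37]
DUP     → [37, 37]
STORE 2 → [37]
LOAD 2  → [37, 37]
PUSH -9 → [37, 37, -9]
OVER    → [37, 37, -9, 37]
SUB     → [37, 37, -46]
OVER    → [37, 37, -46, 37]
SWAP    → [37, 37, 37, -46]
POP     → [37, 37, 37]
LOAD 2  → [37, 37, 37, 37]
MUL     → [37, 37, 1369]
ADD     → [37, 1406]
GT      → [0]
PUSH -9 → [0, -9]
OVER    → [0, -9, 0]
OVER    → [0, -9, 0, -9]
GT      → [0, -9, 1]
OVER    → [0, -9, 1, -9]
ADD     → [0, -9, -8]
SUB     → [0, -1]
NEG     → [0, 1]
SUB     → [-1]
LOAD 2  → [-1, 37]
OVER    → [-1, 37, -1]
STORE 0 → [-1, 37]

-1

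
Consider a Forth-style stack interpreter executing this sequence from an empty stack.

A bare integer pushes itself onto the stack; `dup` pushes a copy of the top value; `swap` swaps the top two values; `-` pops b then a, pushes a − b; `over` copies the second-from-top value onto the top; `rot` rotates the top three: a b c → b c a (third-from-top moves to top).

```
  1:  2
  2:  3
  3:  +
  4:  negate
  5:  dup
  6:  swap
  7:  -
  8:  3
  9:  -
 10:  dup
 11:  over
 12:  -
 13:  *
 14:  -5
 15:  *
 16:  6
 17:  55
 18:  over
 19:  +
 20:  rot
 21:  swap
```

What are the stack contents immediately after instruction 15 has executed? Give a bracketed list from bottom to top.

2      -> 2
3      -> 2 3
+      -> 5
negate -> -5
dup    -> -5 -5
swap   -> -5 -5
-      -> 0
3      -> 0 3
-      -> -3
dup    -> -3 -3
over   -> -3 -3 -3
-      -> -3 0
*      -> 0
-5     -> 0 -5
*      -> 0

[0]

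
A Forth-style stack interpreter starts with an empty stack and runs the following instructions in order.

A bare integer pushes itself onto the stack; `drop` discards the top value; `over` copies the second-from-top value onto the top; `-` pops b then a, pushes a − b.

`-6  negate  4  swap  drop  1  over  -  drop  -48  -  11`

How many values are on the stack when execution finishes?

2

-6     → [-6]
negate → [6]
4      → [6, 4]
swap   → [4, 6]
drop   → [4]
1      → [4, 1]
over   → [4, 1, 4]
-      → [4, -3]
drop   → [4]
-48    → [4, -48]
-      → [52]
11     → [52, 11]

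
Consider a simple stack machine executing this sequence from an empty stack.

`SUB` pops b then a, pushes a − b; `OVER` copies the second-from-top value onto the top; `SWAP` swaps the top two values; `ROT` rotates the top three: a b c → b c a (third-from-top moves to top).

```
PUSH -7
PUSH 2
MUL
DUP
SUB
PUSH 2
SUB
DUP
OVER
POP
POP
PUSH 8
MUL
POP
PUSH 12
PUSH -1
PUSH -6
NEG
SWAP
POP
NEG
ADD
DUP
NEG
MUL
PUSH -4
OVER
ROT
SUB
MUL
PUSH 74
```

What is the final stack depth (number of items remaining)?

PUSH -7 → -7
PUSH 2  → -7 2
MUL     → -14
DUP     → -14 -14
SUB     → 0
PUSH 2  → 0 2
SUB     → -2
DUP     → -2 -2
OVER    → -2 -2 -2
POP     → -2 -2
POP     → -2
PUSH 8  → -2 8
MUL     → -16
POP     → (empty)
PUSH 12 → 12
PUSH -1 → 12 -1
PUSH -6 → 12 -1 -6
NEG     → 12 -1 6
SWAP    → 12 6 -1
POP     → 12 6
NEG     → 12 -6
ADD     → 6
DUP     → 6 6
NEG     → 6 -6
MUL     → -36
PUSH -4 → -36 -4
OVER    → -36 -4 -36
ROT     → -4 -36 -36
SUB     → -4 0
MUL     → 0
PUSH 74 → 0 74

2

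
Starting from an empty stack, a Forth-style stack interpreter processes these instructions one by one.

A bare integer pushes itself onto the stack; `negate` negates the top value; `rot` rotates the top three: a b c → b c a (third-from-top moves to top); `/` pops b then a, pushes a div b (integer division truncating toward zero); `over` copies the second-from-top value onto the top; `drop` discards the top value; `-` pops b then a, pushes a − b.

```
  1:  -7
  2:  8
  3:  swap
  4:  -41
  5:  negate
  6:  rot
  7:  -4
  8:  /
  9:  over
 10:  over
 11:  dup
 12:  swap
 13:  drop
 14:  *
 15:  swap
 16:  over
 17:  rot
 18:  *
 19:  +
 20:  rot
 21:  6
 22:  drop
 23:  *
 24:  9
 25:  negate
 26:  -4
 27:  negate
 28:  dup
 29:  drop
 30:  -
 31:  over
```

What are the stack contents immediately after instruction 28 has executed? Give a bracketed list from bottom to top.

[41, -47054, -9, 4, 4]

-7      [-7]
8       [-7, 8]
swap    [8, -7]
-41     [8, -7, -41]
negate  [8, -7, 41]
rot     [-7, 41, 8]
-4      [-7, 41, 8, -4]
/       [-7, 41, -2]
over    [-7, 41, -2, 41]
over    [-7, 41, -2, 41, -2]
dup     [-7, 41, -2, 41, -2, -2]
swap    [-7, 41, -2, 41, -2, -2]
drop    [-7, 41, -2, 41, -2]
*       [-7, 41, -2, -82]
swap    [-7, 41, -82, -2]
over    [-7, 41, -82, -2, -82]
rot     [-7, 41, -2, -82, -82]
*       [-7, 41, -2, 6724]
+       [-7, 41, 6722]
rot     [41, 6722, -7]
6       [41, 6722, -7, 6]
drop    [41, 6722, -7]
*       [41, -47054]
9       [41, -47054, 9]
negate  [41, -47054, -9]
-4      [41, -47054, -9, -4]
negate  [41, -47054, -9, 4]
dup     [41, -47054, -9, 4, 4]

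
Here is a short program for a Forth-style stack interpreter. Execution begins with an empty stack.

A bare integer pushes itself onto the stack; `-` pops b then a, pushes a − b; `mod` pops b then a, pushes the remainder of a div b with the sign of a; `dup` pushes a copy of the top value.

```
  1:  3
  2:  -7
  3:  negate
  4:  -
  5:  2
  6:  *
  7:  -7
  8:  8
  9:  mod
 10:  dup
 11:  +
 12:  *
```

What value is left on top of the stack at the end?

112

3      → [3]
-7     → [3, -7]
negate → [3, 7]
-      → [-4]
2      → [-4, 2]
*      → [-8]
-7     → [-8, -7]
8      → [-8, -7, 8]
mod    → [-8, -7]
dup    → [-8, -7, -7]
+      → [-8, -14]
*      → [112]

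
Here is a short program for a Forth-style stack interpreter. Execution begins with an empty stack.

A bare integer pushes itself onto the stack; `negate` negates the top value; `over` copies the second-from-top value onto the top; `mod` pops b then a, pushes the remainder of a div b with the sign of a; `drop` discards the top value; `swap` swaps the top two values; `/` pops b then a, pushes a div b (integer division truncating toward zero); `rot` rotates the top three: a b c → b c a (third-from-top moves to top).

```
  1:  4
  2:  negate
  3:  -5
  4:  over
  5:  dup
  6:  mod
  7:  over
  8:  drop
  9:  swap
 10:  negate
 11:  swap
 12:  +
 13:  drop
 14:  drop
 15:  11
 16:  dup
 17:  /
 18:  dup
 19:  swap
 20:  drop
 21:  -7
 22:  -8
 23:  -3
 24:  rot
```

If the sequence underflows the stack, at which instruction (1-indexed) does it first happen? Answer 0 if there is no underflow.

4      : [4]
negate : [-4]
-5     : [-4, -5]
over   : [-4, -5, -4]
dup    : [-4, -5, -4, -4]
mod    : [-4, -5, 0]
over   : [-4, -5, 0, -5]
drop   : [-4, -5, 0]
swap   : [-4, 0, -5]
negate : [-4, 0, 5]
swap   : [-4, 5, 0]
+      : [-4, 5]
drop   : [-4]
drop   : []
11     : [11]
dup    : [11, 11]
/      : [1]
dup    : [1, 1]
swap   : [1, 1]
drop   : [1]
-7     : [1, -7]
-8     : [1, -7, -8]
-3     : [1, -7, -8, -3]
rot    : [1, -8, -3, -7]

0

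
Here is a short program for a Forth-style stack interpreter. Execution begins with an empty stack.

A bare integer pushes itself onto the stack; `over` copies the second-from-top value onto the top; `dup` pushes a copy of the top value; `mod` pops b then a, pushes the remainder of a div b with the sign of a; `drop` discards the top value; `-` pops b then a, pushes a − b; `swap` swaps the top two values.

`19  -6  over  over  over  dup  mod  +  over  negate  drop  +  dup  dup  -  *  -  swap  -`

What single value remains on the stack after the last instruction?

-25

19     : [19]
-6     : [19, -6]
over   : [19, -6, 19]
over   : [19, -6, 19, -6]
over   : [19, -6, 19, -6, 19]
dup    : [19, -6, 19, -6, 19, 19]
mod    : [19, -6, 19, -6, 0]
+      : [19, -6, 19, -6]
over   : [19, -6, 19, -6, 19]
negate : [19, -6, 19, -6, -19]
drop   : [19, -6, 19, -6]
+      : [19, -6, 13]
dup    : [19, -6, 13, 13]
dup    : [19, -6, 13, 13, 13]
-      : [19, -6, 13, 0]
*      : [19, -6, 0]
-      : [19, -6]
swap   : [-6, 19]
-      : [-25]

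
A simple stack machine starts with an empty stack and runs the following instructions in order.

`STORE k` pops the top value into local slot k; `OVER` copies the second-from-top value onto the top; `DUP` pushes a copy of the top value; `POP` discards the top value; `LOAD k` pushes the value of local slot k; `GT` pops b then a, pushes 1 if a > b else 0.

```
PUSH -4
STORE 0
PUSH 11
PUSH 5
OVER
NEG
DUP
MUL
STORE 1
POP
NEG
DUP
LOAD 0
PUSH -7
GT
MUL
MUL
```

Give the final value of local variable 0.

-4

PUSH -4 : [-4]
STORE 0 : []
PUSH 11 : [11]
PUSH 5  : [11, 5]
OVER    : [11, 5, 11]
NEG     : [11, 5, -11]
DUP     : [11, 5, -11, -11]
MUL     : [11, 5, 121]
STORE 1 : [11, 5]
POP     : [11]
NEG     : [-11]
DUP     : [-11, -11]
LOAD 0  : [-11, -11, -4]
PUSH -7 : [-11, -11, -4, -7]
GT      : [-11, -11, 1]
MUL     : [-11, -11]
MUL     : [121]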